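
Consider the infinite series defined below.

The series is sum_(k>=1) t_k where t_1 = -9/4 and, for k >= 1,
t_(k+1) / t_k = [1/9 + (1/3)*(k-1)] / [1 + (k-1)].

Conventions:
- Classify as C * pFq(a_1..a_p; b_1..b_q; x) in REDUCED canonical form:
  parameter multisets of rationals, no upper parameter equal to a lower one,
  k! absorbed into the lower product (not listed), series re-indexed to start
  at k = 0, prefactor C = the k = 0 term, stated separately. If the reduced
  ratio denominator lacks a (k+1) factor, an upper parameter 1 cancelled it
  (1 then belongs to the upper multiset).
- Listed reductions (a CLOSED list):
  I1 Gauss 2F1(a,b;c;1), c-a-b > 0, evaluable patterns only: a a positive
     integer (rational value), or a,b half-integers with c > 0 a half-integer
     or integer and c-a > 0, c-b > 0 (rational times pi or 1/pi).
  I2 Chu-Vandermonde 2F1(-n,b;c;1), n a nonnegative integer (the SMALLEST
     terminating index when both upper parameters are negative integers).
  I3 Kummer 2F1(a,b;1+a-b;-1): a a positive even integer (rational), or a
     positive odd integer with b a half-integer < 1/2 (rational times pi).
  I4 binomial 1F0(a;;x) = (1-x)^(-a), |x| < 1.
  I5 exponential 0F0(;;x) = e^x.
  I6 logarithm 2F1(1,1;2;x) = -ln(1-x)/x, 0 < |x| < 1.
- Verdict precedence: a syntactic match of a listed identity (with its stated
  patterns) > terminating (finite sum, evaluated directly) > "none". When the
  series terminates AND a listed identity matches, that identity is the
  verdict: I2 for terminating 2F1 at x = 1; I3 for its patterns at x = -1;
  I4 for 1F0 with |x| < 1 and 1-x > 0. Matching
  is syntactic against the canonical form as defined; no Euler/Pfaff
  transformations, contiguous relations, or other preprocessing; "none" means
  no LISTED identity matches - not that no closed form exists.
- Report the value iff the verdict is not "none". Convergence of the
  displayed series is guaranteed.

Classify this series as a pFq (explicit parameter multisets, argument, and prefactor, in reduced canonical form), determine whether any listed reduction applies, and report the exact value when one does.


Canonical form: C = -9/4 times 1F0 with upper {1/3}, lower {-}, x = 1/3. Verdict: binomial (I4) matches (the 1F0 binomial series: exponent -1/3, x = 1/3). Exact value: (-9/4) * (2/3)^(-1/3).

The tell: from the first term -9/4: roots of the ratio polynomials (C = -9/4) are the negated parameters.
Ratio: r(k) = (1/3) * (k+1/3) / [(k+1)] - rational in k. x = (1/3); t_0 = -9/4; negate the roots.


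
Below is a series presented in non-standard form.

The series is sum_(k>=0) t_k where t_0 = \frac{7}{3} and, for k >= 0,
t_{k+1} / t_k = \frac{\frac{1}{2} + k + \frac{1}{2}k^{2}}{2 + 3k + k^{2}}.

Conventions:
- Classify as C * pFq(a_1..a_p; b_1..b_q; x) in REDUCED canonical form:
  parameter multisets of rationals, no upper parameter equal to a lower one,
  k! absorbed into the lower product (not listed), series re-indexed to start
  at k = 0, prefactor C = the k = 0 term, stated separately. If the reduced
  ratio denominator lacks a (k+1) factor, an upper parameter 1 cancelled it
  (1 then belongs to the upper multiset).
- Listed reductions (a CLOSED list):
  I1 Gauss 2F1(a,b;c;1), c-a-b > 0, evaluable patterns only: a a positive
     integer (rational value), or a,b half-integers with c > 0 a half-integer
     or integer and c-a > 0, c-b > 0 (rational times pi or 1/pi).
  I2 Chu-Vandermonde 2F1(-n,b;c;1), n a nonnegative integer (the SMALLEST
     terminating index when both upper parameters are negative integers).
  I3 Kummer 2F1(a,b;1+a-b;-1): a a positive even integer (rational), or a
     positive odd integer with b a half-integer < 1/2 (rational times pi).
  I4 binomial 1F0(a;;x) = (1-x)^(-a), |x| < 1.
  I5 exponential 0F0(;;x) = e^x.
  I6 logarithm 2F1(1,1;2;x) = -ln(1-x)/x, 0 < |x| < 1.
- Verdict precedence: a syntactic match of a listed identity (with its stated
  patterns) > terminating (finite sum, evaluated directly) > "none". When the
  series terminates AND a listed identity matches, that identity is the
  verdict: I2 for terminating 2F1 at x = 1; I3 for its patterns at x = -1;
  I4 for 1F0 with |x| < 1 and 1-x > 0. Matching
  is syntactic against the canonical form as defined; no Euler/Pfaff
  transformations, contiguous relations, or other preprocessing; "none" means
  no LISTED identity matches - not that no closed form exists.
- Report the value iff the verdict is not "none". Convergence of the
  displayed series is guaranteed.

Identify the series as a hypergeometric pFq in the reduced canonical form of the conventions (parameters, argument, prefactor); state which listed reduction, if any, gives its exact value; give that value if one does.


The series (x = \frac{1}{2}) is 2F1: upper {1, 1}, lower {2}, prefactor \frac{7}{3}. Verdict: this is logarithm (I6) (the logarithm: parameters (1,1;2), x = \frac{1}{2}). Value: \left(-\frac{14}{3}\right) \cdot \ln\left(\frac{1}{2}\right).

Key step: t_0 being \frac{7}{3}, factor the ratio over Q (C = 7/3, x = 1/2): negated roots = parameters.
Step ratio: r(k) = \frac{1}{2} * (k+1) (k+1) / [(k+2) (k+1)] ; factor over Q: parameters, x = \frac{1}{2}, and C = \frac{7}{3}.


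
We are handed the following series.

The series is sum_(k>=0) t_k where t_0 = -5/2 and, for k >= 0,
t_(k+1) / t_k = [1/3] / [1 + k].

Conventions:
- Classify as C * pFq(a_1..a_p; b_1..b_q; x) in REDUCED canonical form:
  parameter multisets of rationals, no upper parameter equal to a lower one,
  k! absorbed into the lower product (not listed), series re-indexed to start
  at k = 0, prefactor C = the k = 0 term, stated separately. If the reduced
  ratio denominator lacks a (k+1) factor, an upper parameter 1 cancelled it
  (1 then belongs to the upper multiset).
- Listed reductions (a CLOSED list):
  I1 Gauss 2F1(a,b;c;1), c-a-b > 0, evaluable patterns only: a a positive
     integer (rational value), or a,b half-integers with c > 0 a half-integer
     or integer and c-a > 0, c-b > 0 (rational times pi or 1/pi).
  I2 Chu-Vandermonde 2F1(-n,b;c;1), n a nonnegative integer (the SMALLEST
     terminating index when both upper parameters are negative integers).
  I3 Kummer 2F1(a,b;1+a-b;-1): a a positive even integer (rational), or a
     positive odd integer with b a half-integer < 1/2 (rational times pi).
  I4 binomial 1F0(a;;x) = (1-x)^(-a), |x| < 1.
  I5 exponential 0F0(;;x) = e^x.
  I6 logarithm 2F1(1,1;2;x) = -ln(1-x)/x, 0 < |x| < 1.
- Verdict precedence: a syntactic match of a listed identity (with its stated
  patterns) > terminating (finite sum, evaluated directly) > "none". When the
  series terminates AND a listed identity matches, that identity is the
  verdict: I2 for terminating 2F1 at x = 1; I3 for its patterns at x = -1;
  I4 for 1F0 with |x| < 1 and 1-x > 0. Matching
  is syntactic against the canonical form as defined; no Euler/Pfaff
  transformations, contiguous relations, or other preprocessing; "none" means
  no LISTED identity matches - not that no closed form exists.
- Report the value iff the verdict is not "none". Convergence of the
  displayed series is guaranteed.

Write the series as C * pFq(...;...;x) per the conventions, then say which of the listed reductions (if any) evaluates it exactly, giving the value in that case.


First insight: t_0 = -5/2 here, and the expanded ratio factors over Q; C = -5/2, x = 1/3, roots give parameters.
Consecutive-term ratio: r(k) = (1/3) * 1 / [(k+1)] - rational in k. x = (1/3); t_0 = -5/2; negate the roots.

This is -5/2 * 0F0(-; -; 1/3) in reduced canonical form. Verdict: the exponential series (I5) matches (the 0F0 exponential series at x = 1/3). Its exact value is (-5/2) * e^(1/3).


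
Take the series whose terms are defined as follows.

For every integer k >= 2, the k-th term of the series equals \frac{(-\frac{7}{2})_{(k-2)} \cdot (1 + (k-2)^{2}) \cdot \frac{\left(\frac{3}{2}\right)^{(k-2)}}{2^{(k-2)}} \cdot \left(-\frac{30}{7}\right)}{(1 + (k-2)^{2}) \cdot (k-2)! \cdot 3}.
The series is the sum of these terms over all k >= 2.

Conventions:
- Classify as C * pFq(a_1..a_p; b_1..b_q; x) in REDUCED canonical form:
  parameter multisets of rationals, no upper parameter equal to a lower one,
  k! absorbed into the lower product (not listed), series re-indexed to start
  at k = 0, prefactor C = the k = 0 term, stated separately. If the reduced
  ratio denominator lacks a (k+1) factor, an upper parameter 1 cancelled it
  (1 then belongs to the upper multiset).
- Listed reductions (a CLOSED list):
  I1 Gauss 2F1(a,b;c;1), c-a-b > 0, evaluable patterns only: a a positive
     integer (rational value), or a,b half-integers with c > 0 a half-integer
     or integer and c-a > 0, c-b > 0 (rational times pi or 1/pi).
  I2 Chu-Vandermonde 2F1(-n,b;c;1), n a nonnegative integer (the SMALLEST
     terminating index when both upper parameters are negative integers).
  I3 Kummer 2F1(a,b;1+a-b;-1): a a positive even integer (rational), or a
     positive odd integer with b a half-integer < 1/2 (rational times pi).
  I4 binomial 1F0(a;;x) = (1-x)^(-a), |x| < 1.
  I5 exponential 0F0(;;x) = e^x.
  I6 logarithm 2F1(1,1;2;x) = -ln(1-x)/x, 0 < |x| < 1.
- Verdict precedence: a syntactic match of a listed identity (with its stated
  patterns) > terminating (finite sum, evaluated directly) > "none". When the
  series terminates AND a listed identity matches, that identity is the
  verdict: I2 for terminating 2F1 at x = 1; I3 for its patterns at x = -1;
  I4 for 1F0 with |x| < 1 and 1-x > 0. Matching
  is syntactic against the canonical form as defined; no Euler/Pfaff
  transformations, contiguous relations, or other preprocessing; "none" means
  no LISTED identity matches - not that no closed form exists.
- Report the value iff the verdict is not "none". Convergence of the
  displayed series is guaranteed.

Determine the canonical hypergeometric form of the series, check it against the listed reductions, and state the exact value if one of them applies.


Classification (C = -\frac{10}{7}): 1F0 with upper {-\frac{7}{2}}, lower {-}, argument x = \frac{3}{4}. Verdict (x = \frac{3}{4}): binomial (I4) applies (the 1F0 binomial series: exponent 7/2, x = \frac{3}{4}). Hence: \left(-\frac{10}{7}\right) \cdot \left(\frac{1}{4}\right)^{\frac{7}{2}}.

Key step: t_0 being -\frac{10}{7}, k^2 + 1 divides numerator and denominator alike; C = -10/7, x = 3/4 after cancelling.
Consecutive-term ratio: r(k) = \frac{3}{4} * (k-\frac{7}{2}) / [(k+1)] ; factor over Q: parameters, x = \frac{3}{4}, and C = -\frac{10}{7}.


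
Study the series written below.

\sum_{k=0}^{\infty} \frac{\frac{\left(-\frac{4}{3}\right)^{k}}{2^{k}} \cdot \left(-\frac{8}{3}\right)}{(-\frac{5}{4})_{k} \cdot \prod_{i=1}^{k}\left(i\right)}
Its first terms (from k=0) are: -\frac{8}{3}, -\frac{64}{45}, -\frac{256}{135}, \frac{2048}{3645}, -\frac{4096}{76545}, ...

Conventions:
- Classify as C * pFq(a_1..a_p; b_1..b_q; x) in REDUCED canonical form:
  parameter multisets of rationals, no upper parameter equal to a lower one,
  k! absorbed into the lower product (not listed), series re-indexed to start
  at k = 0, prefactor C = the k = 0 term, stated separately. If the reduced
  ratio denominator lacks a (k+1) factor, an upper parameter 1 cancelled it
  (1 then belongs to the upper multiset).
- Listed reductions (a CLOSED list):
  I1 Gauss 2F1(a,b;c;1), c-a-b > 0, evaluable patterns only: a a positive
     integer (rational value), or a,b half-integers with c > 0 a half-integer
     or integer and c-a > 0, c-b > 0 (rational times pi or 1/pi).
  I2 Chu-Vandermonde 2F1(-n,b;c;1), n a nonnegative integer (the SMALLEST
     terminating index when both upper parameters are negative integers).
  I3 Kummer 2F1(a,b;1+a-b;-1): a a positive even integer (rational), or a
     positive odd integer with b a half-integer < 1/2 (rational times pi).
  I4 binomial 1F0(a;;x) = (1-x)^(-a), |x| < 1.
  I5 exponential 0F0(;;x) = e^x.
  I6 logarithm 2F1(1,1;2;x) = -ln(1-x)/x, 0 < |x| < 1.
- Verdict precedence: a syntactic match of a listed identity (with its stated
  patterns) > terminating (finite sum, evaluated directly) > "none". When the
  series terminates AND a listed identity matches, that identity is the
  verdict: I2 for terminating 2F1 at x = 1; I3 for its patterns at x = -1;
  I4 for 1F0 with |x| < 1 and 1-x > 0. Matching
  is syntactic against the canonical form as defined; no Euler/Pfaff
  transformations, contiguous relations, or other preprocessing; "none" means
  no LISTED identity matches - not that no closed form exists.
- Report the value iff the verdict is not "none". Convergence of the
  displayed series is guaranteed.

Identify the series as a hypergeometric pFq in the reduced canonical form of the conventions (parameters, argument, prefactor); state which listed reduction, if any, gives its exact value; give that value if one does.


x = -\frac{2}{3} here; the reduced form reads 0F1, upper {-}, lower {-\frac{5}{4}}, C = -\frac{8}{3}. Verdict: none (x = -\frac{2}{3}): each listed identity misses the multisets {-} ; {-\frac{5}{4}}.

Key observation: with t_0 = -\frac{8}{3}, the product of the first k integers (prefactor -8/3) is k!.
Consecutive-term ratio: r(k) = -\frac{2}{3} * 1 / [(k-\frac{5}{4}) (k+1)] - rational in k, leading ratio -\frac{2}{3}; with t_0 = -\frac{8}{3}, classification follows.


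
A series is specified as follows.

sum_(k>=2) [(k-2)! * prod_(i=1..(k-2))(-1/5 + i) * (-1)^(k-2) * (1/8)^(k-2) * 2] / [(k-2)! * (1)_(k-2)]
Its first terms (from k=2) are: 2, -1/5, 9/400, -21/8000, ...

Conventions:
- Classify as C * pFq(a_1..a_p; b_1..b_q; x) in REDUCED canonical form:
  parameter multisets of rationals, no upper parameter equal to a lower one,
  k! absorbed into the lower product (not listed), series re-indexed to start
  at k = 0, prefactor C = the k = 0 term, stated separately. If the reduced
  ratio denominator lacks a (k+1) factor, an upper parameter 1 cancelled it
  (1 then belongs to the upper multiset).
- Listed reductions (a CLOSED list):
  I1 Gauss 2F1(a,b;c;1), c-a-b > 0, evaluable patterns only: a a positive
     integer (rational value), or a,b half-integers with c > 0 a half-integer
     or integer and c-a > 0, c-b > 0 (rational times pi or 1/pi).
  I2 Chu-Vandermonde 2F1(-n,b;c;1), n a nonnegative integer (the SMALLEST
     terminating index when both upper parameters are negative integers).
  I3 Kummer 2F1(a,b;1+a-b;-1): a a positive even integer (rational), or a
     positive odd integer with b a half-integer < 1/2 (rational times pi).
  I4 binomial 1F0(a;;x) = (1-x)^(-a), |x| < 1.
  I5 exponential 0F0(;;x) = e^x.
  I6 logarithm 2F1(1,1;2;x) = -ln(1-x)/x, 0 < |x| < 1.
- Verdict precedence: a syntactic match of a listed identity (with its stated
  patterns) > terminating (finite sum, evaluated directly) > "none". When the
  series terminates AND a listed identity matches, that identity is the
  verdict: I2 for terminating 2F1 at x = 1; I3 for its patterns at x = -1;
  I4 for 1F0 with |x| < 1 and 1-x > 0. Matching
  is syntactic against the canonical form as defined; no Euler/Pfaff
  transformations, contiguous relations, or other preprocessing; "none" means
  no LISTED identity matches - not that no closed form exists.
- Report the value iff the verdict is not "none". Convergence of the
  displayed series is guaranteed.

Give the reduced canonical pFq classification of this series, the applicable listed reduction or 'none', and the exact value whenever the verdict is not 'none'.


Canonical form: C = 2 times 1F0 with upper {4/5}, lower {-}, x = -1/8. Verdict (x = -1/8): binomial (I4) applies (the 1F0 binomial series: exponent -4/5, x = -1/8). Its exact value is 2 * (9/8)^(-4/5).

Structural cue: from the first term 2: the factorial ratio (prefactor 2) (k+a-1)!/(a-1)! is a rising factorial (a)_k.
Consecutive-term ratio: r(k) = (-1/8) * (k+4/5) / [(k+1)] - rational in k, leading ratio (-1/8); with t_0 = 2, classification follows.


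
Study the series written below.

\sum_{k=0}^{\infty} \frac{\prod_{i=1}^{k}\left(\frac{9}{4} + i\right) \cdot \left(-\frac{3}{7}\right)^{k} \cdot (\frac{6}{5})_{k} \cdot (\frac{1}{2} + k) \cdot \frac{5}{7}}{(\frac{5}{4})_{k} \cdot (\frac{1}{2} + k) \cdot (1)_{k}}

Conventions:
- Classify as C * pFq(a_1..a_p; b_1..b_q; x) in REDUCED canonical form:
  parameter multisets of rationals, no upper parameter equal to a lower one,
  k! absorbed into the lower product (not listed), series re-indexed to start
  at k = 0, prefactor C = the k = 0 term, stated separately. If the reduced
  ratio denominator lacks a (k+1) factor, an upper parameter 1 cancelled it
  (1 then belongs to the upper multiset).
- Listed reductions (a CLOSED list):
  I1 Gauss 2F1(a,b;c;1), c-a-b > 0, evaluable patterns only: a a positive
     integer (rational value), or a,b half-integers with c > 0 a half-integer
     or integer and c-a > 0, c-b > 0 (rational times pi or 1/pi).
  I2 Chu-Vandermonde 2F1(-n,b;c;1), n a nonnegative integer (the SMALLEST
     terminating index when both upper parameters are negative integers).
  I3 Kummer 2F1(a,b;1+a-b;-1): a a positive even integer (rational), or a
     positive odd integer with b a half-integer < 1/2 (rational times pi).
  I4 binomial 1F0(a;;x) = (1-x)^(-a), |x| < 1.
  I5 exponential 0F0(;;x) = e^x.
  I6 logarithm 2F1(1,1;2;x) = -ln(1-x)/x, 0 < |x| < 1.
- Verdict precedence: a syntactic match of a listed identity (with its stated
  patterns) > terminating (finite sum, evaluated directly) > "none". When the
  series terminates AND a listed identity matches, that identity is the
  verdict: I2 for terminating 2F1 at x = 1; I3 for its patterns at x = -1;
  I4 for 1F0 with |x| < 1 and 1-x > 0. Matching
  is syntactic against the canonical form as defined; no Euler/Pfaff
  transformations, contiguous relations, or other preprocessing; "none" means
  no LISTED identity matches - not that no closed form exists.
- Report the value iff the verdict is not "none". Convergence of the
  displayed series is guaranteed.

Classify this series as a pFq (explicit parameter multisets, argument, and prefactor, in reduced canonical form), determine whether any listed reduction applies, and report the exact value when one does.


This is \frac{5}{7} * 2F1(\frac{6}{5}, \frac{13}{4}; \frac{5}{4}; -\frac{3}{7}) in reduced canonical form. Verdict: none here - no I1-I6 shape fits x = -\frac{3}{7} with lower {\frac{5}{4}}.

Key step: x = -\frac{3}{7} and k + 1/2 divides numerator and denominator alike; C = 5/7 after cancelling.
Ratio: r(k) = -\frac{3}{7} * (k+\frac{6}{5}) (k+\frac{13}{4}) / [(k+\frac{5}{4}) (k+1)] ; factor over Q: parameters, x = -\frac{3}{7}, and C = \frac{5}{7}.


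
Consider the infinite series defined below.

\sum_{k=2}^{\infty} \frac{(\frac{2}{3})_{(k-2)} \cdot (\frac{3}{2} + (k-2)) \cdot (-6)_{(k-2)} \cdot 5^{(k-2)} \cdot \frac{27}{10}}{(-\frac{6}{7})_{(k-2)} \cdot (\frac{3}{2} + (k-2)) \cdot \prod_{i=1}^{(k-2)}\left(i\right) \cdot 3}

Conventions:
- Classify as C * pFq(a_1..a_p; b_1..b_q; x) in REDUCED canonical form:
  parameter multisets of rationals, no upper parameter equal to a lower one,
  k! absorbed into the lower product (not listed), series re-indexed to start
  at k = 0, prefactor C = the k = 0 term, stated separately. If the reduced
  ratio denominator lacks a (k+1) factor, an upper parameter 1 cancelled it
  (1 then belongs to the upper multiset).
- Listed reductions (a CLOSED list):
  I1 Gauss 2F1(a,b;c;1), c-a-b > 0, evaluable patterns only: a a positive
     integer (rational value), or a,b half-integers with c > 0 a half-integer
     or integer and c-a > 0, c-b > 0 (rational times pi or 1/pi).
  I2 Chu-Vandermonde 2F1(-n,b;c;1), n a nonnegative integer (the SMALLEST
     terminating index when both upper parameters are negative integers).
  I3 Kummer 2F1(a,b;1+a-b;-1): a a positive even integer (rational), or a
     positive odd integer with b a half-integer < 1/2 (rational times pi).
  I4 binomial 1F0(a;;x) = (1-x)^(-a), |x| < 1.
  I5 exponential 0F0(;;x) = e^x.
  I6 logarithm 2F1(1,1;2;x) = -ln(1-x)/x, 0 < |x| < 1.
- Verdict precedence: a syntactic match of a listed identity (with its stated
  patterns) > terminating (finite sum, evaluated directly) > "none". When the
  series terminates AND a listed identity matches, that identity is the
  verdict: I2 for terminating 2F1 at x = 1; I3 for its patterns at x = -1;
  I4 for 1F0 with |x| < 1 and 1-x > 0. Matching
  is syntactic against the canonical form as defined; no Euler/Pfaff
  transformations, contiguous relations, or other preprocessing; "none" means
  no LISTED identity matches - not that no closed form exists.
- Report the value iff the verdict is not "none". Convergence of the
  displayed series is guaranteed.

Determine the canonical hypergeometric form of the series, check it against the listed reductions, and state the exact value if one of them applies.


Canonical form: C = \frac{9}{10} times 2F1 with upper {-6, \frac{2}{3}}, lower {-\frac{6}{7}}, x = 5. Verdict: terminating. With -6 upstairs the series is a 7-term polynomial sum; evaluated term by term. Value: -\frac{41017284748}{105705}.

Key observation: from the first term \frac{9}{10}: the constant factors (C = 9/10, x = 5) combine into one prefactor.
Term ratio: r(k) = 5 * (k-6) (k+\frac{2}{3}) / [(k-\frac{6}{7}) (k+1)] ; factor over Q: parameters, x = 5, and C = \frac{9}{10}.


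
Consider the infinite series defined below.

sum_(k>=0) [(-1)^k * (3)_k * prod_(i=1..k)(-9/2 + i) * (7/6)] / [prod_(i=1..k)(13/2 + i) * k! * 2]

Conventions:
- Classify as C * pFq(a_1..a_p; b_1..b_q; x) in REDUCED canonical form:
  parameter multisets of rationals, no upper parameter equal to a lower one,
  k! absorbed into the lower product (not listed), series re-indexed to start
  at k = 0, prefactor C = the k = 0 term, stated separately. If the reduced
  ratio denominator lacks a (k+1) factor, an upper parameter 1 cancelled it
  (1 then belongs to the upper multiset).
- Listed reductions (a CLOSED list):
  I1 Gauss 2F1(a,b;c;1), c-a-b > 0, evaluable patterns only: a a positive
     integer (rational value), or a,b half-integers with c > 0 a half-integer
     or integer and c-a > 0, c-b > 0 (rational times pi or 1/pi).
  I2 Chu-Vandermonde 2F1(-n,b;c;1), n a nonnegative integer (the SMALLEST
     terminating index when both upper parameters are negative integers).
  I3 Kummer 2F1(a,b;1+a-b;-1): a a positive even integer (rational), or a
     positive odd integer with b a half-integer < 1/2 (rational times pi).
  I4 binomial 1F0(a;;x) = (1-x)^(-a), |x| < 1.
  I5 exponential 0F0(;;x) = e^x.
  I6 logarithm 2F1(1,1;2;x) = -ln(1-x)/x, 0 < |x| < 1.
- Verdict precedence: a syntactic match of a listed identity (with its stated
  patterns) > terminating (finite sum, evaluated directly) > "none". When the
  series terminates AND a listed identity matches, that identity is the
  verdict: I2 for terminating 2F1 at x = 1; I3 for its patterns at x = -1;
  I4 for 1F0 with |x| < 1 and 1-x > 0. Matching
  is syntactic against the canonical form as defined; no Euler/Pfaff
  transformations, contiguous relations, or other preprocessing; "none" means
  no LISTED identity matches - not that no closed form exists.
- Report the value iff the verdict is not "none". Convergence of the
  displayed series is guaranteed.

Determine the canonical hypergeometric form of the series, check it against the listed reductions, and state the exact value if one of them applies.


Prefactor 7/12, argument -1: 2F1 with upper {-7/2, 3} over lower {15/2}. Verdict (x = -1): the Kummer evaluation I3 applies (x = -1; c = 15/2 equals 1+a-b for upper {-7/2, 3}: listed pattern). Hence: (21021/32768) * pi.

Key step: with t_0 = 7/12, the lower running product (prefactor 7/12) is a rising factorial.
Ratio: r(k) = (-1) * (k-7/2) (k+3) / [(k+15/2) (k+1)] - rational; roots negated = parameters, x = (-1), C = 7/12.


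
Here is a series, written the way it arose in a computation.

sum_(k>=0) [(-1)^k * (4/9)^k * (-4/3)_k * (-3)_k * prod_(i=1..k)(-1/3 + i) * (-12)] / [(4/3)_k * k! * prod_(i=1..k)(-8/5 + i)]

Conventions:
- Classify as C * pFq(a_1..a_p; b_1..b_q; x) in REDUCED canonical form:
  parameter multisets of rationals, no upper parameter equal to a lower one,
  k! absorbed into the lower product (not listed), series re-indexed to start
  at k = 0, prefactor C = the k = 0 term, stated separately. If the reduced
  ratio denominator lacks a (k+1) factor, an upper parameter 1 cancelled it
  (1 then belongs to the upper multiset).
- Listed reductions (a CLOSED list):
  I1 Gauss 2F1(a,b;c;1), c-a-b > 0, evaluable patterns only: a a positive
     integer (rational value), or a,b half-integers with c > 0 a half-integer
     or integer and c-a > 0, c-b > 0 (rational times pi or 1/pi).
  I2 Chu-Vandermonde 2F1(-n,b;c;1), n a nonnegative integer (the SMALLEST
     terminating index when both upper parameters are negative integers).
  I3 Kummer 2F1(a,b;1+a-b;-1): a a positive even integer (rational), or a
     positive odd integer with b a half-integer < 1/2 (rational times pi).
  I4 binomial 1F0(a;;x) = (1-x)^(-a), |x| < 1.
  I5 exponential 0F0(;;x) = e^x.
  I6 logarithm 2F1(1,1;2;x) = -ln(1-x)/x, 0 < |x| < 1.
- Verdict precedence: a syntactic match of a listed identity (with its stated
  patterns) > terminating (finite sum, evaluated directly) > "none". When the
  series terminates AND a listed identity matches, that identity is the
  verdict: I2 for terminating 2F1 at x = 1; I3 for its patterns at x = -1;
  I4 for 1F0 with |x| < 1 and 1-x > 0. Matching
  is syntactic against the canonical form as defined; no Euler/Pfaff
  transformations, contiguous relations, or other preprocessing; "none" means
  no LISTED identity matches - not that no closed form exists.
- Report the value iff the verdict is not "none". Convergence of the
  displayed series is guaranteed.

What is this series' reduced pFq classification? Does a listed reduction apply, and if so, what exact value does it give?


Classification (C = -12): 3F2 with upper {-3, -4/3, 2/3}, lower {-3/5, 4/3}, argument x = -4/9. Verdict: terminating. (-3)_k vanishes past k = 3, leaving a 4-term sum, computed directly. Exact value: -23927684/964467.

First insight: t_0 = -12 here, and the running product (prefactor -12) telescopes to a rising factorial.
Ratio: r(k) = (-4/9) * (k-3) (k-4/3) (k+2/3) / [(k-3/5) (k+4/3) (k+1)] - rational in k. x = (-4/9); t_0 = -12; negate the roots.


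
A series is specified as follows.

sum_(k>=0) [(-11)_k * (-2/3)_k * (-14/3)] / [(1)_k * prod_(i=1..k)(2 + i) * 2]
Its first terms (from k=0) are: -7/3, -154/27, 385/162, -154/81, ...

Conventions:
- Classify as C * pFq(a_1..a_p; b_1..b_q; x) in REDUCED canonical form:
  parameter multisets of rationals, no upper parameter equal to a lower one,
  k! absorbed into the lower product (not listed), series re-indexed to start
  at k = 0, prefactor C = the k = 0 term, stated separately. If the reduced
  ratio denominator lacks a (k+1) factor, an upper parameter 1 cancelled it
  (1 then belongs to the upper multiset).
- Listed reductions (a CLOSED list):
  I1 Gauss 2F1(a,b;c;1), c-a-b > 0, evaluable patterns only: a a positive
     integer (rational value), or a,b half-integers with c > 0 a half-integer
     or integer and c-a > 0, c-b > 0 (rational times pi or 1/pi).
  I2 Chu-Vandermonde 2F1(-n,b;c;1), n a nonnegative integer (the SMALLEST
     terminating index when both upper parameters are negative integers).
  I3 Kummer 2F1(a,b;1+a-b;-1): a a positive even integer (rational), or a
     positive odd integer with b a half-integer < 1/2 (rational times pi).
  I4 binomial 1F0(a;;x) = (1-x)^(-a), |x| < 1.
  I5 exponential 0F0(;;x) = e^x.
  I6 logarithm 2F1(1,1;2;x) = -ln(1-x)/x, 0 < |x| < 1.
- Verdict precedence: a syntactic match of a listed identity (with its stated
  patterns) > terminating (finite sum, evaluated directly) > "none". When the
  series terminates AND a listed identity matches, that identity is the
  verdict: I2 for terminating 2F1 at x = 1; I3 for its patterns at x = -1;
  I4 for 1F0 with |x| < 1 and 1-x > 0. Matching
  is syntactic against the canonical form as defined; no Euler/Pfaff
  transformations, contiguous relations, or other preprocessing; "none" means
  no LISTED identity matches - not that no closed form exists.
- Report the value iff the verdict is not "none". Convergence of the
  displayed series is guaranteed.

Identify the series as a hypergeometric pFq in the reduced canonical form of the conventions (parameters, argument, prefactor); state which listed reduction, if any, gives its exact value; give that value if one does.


Reduced: x = 1, 2F1, upper = {-11, -2/3}, lower = {3}, C = -7/3. Verdict: Vandermonde's identity (I2) fires (terminating 2F1 at x = 1 with n = 11, b = -2/3, c = 3). Its exact value is -865641938/129140163.

The tell: with t_0 = -7/3, (1)_k (C = -7/3) is k! itself.
Ratio: r(k) = 1 * (k-11) (k-2/3) / [(k+3) (k+1)] - rational in k. x = 1; t_0 = -7/3; negate the roots.


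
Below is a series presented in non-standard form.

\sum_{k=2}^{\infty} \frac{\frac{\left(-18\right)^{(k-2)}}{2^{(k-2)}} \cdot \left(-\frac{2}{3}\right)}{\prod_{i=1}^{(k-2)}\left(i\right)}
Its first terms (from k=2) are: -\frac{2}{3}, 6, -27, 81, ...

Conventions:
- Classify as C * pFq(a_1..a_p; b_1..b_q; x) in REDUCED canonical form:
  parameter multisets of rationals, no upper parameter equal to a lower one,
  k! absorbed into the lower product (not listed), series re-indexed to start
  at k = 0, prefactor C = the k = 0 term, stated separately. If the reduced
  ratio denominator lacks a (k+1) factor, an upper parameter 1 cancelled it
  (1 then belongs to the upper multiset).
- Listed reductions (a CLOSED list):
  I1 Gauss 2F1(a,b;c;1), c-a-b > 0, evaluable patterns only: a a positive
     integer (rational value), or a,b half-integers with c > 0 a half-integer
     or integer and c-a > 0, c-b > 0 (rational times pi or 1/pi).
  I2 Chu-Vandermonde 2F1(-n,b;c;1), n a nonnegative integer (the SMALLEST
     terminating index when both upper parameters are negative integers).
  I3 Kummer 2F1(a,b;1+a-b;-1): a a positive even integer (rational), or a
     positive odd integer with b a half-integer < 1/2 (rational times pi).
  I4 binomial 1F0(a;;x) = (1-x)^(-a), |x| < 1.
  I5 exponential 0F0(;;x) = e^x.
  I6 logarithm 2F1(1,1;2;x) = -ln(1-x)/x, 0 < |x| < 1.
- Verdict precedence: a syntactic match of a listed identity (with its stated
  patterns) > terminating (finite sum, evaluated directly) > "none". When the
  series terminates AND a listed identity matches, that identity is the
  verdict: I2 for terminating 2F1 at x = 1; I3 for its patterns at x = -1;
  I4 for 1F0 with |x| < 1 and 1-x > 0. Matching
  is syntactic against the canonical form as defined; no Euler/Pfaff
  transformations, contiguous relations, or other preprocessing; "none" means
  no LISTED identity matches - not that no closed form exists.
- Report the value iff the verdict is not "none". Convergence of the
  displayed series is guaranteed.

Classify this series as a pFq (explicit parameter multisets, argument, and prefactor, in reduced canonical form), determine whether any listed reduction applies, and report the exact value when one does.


Classification (C = -\frac{2}{3}): 0F0 with upper {-}, lower {-}, argument x = -9. Verdict (x = -9): exponential (I5) applies (the 0F0 exponential series at x = -9). Value: \left(-\frac{2}{3}\right) \cdot e^{-9}.

Structural cue: t_0 being -\frac{2}{3}, the two k-th powers (prefactor -2/3) combine into one argument.
Consecutive-term ratio: r(k) = -9 * 1 / [(k+1)] - rational in k, leading ratio -9; with t_0 = -\frac{2}{3}, classification follows.


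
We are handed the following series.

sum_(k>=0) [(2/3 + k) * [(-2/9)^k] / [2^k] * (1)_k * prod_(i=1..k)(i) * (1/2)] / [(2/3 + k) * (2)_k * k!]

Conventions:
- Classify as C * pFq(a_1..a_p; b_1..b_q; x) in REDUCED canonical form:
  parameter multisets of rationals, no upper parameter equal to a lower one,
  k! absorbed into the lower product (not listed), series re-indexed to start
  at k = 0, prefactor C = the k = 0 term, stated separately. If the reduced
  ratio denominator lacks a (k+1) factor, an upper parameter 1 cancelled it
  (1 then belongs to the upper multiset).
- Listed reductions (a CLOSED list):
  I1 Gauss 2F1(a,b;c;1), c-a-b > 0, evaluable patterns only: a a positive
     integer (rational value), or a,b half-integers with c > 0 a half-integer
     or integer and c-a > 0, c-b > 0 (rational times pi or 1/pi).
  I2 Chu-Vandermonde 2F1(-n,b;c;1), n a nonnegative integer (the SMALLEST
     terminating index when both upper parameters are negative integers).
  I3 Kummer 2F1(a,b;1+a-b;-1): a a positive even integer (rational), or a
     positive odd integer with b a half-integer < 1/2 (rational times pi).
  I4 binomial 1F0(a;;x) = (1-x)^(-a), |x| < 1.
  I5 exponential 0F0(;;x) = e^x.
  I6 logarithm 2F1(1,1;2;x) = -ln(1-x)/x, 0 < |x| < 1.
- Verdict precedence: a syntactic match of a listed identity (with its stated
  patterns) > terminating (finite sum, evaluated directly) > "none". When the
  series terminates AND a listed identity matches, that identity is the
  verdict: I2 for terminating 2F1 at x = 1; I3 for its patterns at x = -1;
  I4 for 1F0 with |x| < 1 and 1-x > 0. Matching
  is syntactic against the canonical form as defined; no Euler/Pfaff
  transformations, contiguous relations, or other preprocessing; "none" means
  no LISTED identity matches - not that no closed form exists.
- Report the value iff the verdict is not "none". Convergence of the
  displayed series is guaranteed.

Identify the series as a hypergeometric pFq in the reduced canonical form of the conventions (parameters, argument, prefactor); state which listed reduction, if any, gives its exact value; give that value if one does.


Classification (C = 1/2): 2F1 with upper {1, 1}, lower {2}, argument x = -1/9. Verdict: this is the logarithmic series (I6) (the logarithm: parameters (1,1;2), x = -1/9). Its exact value is (9/2) * ln(10/9).

The tell: with t_0 = 1/2, the running product (C = 1/2) telescopes to a rising factorial.
Ratio: r(k) = (-1/9) * (k+1) (k+1) / [(k+2) (k+1)] - rational; roots negated = parameters, x = (-1/9), C = 1/2.


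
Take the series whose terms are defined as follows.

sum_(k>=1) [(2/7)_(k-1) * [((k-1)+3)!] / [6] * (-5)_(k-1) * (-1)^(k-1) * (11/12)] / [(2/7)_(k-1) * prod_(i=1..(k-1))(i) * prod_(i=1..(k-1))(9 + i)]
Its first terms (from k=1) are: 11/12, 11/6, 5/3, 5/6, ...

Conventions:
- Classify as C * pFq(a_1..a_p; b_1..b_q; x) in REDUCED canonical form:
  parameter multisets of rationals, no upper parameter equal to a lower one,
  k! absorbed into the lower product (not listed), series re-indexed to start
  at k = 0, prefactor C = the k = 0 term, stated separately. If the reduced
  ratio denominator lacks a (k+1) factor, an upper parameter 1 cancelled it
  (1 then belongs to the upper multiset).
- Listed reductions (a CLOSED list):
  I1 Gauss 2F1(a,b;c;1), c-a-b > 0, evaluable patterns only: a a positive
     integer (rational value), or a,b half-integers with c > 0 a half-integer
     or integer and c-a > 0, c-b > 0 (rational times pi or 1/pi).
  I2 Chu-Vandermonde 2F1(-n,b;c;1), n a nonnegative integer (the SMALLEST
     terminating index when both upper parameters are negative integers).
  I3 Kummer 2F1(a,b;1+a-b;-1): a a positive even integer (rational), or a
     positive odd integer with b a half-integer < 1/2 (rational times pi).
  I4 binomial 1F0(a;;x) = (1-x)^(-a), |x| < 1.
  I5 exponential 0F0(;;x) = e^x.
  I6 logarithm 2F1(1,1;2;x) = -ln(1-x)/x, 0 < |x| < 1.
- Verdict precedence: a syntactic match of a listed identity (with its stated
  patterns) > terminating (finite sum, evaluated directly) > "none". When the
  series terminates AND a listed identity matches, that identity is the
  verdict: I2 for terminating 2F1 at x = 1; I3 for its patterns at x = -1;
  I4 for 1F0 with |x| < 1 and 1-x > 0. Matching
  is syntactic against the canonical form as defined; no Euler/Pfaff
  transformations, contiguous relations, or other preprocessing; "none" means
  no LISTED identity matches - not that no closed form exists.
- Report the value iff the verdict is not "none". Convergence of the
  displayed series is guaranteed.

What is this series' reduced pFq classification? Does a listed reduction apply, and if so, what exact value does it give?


This is 11/12 * 2F1(-5, 4; 10; -1) in reduced canonical form. Verdict: the Kummer evaluation I3 fires (x = -1; c = 10 equals 1+a-b for upper {-5, 4}: listed pattern). Hence: 11/2.

The tell: t_0 being 11/12, the parameter 2/7 appears in both the upper and lower lists and cancels.
Ratio: r(k) = (-1) * (k-5) (k+4) / [(k+10) (k+1)] ; factor over Q: parameters, x = (-1), and C = 11/12.


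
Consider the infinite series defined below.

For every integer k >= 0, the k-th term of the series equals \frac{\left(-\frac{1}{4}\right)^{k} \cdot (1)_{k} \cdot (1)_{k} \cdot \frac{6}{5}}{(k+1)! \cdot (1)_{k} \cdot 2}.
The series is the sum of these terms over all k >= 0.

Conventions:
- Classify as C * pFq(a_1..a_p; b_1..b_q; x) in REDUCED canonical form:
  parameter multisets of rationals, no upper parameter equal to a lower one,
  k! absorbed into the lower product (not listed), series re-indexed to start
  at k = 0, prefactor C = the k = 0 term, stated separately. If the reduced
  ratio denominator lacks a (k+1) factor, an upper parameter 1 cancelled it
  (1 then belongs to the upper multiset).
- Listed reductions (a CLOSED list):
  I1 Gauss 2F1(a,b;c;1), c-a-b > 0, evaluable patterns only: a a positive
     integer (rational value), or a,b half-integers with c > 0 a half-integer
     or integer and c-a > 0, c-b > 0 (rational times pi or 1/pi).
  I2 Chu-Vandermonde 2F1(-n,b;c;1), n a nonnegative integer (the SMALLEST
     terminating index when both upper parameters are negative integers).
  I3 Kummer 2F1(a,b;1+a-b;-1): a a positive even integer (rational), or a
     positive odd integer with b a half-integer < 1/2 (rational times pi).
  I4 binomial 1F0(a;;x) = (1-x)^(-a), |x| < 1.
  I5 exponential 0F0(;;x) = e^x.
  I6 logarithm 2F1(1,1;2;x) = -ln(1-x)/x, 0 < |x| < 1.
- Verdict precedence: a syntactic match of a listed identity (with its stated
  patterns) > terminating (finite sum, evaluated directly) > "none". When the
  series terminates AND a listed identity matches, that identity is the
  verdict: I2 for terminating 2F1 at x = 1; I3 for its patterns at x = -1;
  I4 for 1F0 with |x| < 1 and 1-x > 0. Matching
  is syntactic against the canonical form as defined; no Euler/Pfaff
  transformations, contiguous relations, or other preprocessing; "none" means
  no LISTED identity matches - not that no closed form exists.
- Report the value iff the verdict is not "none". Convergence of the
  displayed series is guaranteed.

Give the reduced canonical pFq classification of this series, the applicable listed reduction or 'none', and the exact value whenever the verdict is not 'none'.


Key step: x = -\frac{1}{4} and the constant factors (C = 3/5) combine into one prefactor.
Adjacent-term ratio: r(k) = -\frac{1}{4} * (k+1) (k+1) / [(k+2) (k+1)] - rational in k. x = -\frac{1}{4}; t_0 = \frac{3}{5}; negate the roots.

Reduced: x = -\frac{1}{4}, 2F1, upper = {1, 1}, lower = {2}, C = \frac{3}{5}. Verdict: the I6 logarithm reduction applies (the logarithm: parameters (1,1;2), x = -\frac{1}{4}). Value: \frac{12}{5} \cdot \ln\left(\frac{5}{4}\right).


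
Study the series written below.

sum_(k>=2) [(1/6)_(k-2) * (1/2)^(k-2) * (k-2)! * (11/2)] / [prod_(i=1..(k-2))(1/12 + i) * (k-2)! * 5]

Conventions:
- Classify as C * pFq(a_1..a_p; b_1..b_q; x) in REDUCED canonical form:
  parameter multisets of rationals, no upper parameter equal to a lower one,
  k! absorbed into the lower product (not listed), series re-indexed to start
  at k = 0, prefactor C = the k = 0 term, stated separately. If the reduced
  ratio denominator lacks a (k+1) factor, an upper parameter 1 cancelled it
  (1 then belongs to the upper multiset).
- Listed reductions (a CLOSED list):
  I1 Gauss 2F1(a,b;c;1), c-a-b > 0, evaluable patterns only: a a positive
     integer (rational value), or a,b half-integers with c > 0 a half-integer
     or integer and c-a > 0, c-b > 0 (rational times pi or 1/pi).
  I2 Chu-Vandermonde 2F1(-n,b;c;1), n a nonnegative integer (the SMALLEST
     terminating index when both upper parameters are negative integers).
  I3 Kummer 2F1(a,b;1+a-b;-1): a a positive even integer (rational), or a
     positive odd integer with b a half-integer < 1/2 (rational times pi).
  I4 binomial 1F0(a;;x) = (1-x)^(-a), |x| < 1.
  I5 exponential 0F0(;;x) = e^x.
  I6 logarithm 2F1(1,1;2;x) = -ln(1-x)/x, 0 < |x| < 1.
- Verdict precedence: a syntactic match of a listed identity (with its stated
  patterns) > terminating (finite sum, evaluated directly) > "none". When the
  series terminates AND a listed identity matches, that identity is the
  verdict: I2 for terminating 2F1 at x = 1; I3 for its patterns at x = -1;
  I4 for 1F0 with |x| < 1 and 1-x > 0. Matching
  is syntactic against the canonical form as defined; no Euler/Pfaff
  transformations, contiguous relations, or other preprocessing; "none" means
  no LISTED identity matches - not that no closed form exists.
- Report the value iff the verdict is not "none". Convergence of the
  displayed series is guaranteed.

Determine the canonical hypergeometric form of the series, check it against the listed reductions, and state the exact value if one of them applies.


Classification (C = 11/10): 2F1 with upper {1/6, 1}, lower {13/12}, argument x = 1/2. Verdict: none (x = 1/2): each listed identity misses the multisets {1/6, 1} ; {13/12}.

First insight: t_0 = 11/10 here, and the constant factors (prefactor 11/10) combine into one prefactor.
Ratio: r(k) = (1/2) * (k+1/6) (k+1) / [(k+13/12) (k+1)] - rational in k. x = (1/2); t_0 = 11/10; negate the roots.
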